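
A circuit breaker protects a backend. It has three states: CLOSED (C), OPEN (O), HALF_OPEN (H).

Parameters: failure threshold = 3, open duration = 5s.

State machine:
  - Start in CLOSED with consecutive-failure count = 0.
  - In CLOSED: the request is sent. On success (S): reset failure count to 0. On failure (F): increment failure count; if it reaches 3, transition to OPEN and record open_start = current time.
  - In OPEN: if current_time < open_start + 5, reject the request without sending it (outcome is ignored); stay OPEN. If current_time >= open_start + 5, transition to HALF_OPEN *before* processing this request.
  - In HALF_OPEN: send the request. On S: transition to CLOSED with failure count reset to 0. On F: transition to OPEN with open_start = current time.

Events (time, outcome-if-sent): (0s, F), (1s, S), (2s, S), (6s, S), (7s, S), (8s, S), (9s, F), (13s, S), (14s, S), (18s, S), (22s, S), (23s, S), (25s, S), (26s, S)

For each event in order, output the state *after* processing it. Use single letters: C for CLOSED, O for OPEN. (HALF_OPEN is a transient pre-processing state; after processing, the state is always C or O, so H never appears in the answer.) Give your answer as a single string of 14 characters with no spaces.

State after each event:
  event#1 t=0s outcome=F: state=CLOSED
  event#2 t=1s outcome=S: state=CLOSED
  event#3 t=2s outcome=S: state=CLOSED
  event#4 t=6s outcome=S: state=CLOSED
  event#5 t=7s outcome=S: state=CLOSED
  event#6 t=8s outcome=S: state=CLOSED
  event#7 t=9s outcome=F: state=CLOSED
  event#8 t=13s outcome=S: state=CLOSED
  event#9 t=14s outcome=S: state=CLOSED
  event#10 t=18s outcome=S: state=CLOSED
  event#11 t=22s outcome=S: state=CLOSED
  event#12 t=23s outcome=S: state=CLOSED
  event#13 t=25s outcome=S: state=CLOSED
  event#14 t=26s outcome=S: state=CLOSED

Answer: CCCCCCCCCCCCCC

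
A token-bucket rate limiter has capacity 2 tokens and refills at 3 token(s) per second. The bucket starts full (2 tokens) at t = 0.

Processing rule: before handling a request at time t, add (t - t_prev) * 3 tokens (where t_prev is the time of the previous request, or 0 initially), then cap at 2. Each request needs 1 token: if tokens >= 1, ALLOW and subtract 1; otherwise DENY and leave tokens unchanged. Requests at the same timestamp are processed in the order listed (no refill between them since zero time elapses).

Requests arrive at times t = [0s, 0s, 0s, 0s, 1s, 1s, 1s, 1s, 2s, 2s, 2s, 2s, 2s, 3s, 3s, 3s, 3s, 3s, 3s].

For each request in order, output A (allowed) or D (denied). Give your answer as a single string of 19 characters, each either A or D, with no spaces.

Simulating step by step:
  req#1 t=0s: ALLOW
  req#2 t=0s: ALLOW
  req#3 t=0s: DENY
  req#4 t=0s: DENY
  req#5 t=1s: ALLOW
  req#6 t=1s: ALLOW
  req#7 t=1s: DENY
  req#8 t=1s: DENY
  req#9 t=2s: ALLOW
  req#10 t=2s: ALLOW
  req#11 t=2s: DENY
  req#12 t=2s: DENY
  req#13 t=2s: DENY
  req#14 t=3s: ALLOW
  req#15 t=3s: ALLOW
  req#16 t=3s: DENY
  req#17 t=3s: DENY
  req#18 t=3s: DENY
  req#19 t=3s: DENY

Answer: AADDAADDAADDDAADDDD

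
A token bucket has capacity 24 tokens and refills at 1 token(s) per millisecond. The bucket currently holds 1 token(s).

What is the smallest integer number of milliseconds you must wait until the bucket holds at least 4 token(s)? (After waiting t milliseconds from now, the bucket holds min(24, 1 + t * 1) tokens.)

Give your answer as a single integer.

Need 1 + t * 1 >= 4, so t >= 3/1.
Smallest integer t = ceil(3/1) = 3.

Answer: 3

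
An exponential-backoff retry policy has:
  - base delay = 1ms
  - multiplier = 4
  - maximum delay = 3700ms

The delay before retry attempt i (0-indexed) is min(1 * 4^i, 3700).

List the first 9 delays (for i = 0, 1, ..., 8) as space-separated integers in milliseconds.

Computing each delay:
  i=0: min(1*4^0, 3700) = 1
  i=1: min(1*4^1, 3700) = 4
  i=2: min(1*4^2, 3700) = 16
  i=3: min(1*4^3, 3700) = 64
  i=4: min(1*4^4, 3700) = 256
  i=5: min(1*4^5, 3700) = 1024
  i=6: min(1*4^6, 3700) = 3700
  i=7: min(1*4^7, 3700) = 3700
  i=8: min(1*4^8, 3700) = 3700

Answer: 1 4 16 64 256 1024 3700 3700 3700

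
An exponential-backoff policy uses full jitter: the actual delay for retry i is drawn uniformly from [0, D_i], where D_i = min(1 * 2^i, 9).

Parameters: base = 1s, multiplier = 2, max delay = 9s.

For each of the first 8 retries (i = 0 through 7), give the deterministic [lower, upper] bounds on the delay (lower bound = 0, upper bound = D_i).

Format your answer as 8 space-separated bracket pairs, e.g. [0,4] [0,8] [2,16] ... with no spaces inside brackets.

Computing bounds per retry:
  i=0: D_i=min(1*2^0,9)=1, bounds=[0,1]
  i=1: D_i=min(1*2^1,9)=2, bounds=[0,2]
  i=2: D_i=min(1*2^2,9)=4, bounds=[0,4]
  i=3: D_i=min(1*2^3,9)=8, bounds=[0,8]
  i=4: D_i=min(1*2^4,9)=9, bounds=[0,9]
  i=5: D_i=min(1*2^5,9)=9, bounds=[0,9]
  i=6: D_i=min(1*2^6,9)=9, bounds=[0,9]
  i=7: D_i=min(1*2^7,9)=9, bounds=[0,9]

Answer: [0,1] [0,2] [0,4] [0,8] [0,9] [0,9] [0,9] [0,9]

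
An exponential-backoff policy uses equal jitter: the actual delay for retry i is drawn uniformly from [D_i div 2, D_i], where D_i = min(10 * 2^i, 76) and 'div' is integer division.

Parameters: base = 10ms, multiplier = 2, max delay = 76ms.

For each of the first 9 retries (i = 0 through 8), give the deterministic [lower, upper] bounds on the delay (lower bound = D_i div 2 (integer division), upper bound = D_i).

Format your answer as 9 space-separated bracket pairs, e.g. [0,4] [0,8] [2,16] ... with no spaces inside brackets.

Answer: [5,10] [10,20] [20,40] [38,76] [38,76] [38,76] [38,76] [38,76] [38,76]

Derivation:
Computing bounds per retry:
  i=0: D_i=min(10*2^0,76)=10, bounds=[5,10]
  i=1: D_i=min(10*2^1,76)=20, bounds=[10,20]
  i=2: D_i=min(10*2^2,76)=40, bounds=[20,40]
  i=3: D_i=min(10*2^3,76)=76, bounds=[38,76]
  i=4: D_i=min(10*2^4,76)=76, bounds=[38,76]
  i=5: D_i=min(10*2^5,76)=76, bounds=[38,76]
  i=6: D_i=min(10*2^6,76)=76, bounds=[38,76]
  i=7: D_i=min(10*2^7,76)=76, bounds=[38,76]
  i=8: D_i=min(10*2^8,76)=76, bounds=[38,76]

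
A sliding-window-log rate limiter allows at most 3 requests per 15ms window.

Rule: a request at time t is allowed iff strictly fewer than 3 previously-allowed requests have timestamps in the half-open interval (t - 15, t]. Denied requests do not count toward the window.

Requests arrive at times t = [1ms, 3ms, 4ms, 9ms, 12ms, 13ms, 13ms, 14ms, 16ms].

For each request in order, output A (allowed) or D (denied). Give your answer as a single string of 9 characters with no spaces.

Answer: AAADDDDDA

Derivation:
Tracking allowed requests in the window:
  req#1 t=1ms: ALLOW
  req#2 t=3ms: ALLOW
  req#3 t=4ms: ALLOW
  req#4 t=9ms: DENY
  req#5 t=12ms: DENY
  req#6 t=13ms: DENY
  req#7 t=13ms: DENY
  req#8 t=14ms: DENY
  req#9 t=16ms: ALLOW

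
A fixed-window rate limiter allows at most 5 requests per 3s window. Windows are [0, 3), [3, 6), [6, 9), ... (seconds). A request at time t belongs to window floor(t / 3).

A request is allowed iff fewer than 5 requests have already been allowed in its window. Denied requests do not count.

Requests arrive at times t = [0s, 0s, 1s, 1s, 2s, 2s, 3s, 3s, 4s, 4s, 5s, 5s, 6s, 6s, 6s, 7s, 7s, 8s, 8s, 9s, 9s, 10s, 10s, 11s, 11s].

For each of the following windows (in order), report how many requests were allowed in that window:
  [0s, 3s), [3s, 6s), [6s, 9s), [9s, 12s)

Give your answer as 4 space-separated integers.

Processing requests:
  req#1 t=0s (window 0): ALLOW
  req#2 t=0s (window 0): ALLOW
  req#3 t=1s (window 0): ALLOW
  req#4 t=1s (window 0): ALLOW
  req#5 t=2s (window 0): ALLOW
  req#6 t=2s (window 0): DENY
  req#7 t=3s (window 1): ALLOW
  req#8 t=3s (window 1): ALLOW
  req#9 t=4s (window 1): ALLOW
  req#10 t=4s (window 1): ALLOW
  req#11 t=5s (window 1): ALLOW
  req#12 t=5s (window 1): DENY
  req#13 t=6s (window 2): ALLOW
  req#14 t=6s (window 2): ALLOW
  req#15 t=6s (window 2): ALLOW
  req#16 t=7s (window 2): ALLOW
  req#17 t=7s (window 2): ALLOW
  req#18 t=8s (window 2): DENY
  req#19 t=8s (window 2): DENY
  req#20 t=9s (window 3): ALLOW
  req#21 t=9s (window 3): ALLOW
  req#22 t=10s (window 3): ALLOW
  req#23 t=10s (window 3): ALLOW
  req#24 t=11s (window 3): ALLOW
  req#25 t=11s (window 3): DENY

Allowed counts by window: 5 5 5 5

Answer: 5 5 5 5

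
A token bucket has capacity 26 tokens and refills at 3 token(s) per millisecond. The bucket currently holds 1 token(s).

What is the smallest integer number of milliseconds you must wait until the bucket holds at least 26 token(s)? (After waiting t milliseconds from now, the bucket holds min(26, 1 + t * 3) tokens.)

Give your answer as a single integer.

Need 1 + t * 3 >= 26, so t >= 25/3.
Smallest integer t = ceil(25/3) = 9.

Answer: 9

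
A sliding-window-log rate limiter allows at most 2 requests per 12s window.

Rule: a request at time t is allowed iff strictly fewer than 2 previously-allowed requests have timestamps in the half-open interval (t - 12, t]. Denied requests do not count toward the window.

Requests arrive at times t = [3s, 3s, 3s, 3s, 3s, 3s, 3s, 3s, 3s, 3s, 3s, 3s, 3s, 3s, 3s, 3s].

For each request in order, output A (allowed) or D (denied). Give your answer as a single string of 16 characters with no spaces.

Answer: AADDDDDDDDDDDDDD

Derivation:
Tracking allowed requests in the window:
  req#1 t=3s: ALLOW
  req#2 t=3s: ALLOW
  req#3 t=3s: DENY
  req#4 t=3s: DENY
  req#5 t=3s: DENY
  req#6 t=3s: DENY
  req#7 t=3s: DENY
  req#8 t=3s: DENY
  req#9 t=3s: DENY
  req#10 t=3s: DENY
  req#11 t=3s: DENY
  req#12 t=3s: DENY
  req#13 t=3s: DENY
  req#14 t=3s: DENY
  req#15 t=3s: DENY
  req#16 t=3s: DENY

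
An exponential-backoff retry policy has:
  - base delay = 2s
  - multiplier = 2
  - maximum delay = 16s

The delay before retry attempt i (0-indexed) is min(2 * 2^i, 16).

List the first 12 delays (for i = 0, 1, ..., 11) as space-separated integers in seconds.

Answer: 2 4 8 16 16 16 16 16 16 16 16 16

Derivation:
Computing each delay:
  i=0: min(2*2^0, 16) = 2
  i=1: min(2*2^1, 16) = 4
  i=2: min(2*2^2, 16) = 8
  i=3: min(2*2^3, 16) = 16
  i=4: min(2*2^4, 16) = 16
  i=5: min(2*2^5, 16) = 16
  i=6: min(2*2^6, 16) = 16
  i=7: min(2*2^7, 16) = 16
  i=8: min(2*2^8, 16) = 16
  i=9: min(2*2^9, 16) = 16
  i=10: min(2*2^10, 16) = 16
  i=11: min(2*2^11, 16) = 16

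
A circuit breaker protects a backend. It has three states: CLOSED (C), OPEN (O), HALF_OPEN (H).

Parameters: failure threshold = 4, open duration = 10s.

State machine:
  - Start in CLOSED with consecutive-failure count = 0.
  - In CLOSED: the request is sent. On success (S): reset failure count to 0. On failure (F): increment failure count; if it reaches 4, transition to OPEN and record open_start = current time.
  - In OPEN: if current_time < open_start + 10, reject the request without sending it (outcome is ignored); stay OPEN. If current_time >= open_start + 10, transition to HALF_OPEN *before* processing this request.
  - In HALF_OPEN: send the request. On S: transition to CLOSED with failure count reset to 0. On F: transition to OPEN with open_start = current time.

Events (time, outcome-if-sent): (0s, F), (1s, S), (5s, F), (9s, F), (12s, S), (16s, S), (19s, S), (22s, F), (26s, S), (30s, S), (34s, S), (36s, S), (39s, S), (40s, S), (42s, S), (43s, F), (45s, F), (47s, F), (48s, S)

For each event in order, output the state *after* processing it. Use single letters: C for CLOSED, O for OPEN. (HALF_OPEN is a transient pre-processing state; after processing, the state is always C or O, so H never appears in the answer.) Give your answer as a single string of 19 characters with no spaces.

Answer: CCCCCCCCCCCCCCCCCCC

Derivation:
State after each event:
  event#1 t=0s outcome=F: state=CLOSED
  event#2 t=1s outcome=S: state=CLOSED
  event#3 t=5s outcome=F: state=CLOSED
  event#4 t=9s outcome=F: state=CLOSED
  event#5 t=12s outcome=S: state=CLOSED
  event#6 t=16s outcome=S: state=CLOSED
  event#7 t=19s outcome=S: state=CLOSED
  event#8 t=22s outcome=F: state=CLOSED
  event#9 t=26s outcome=S: state=CLOSED
  event#10 t=30s outcome=S: state=CLOSED
  event#11 t=34s outcome=S: state=CLOSED
  event#12 t=36s outcome=S: state=CLOSED
  event#13 t=39s outcome=S: state=CLOSED
  event#14 t=40s outcome=S: state=CLOSED
  event#15 t=42s outcome=S: state=CLOSED
  event#16 t=43s outcome=F: state=CLOSED
  event#17 t=45s outcome=F: state=CLOSED
  event#18 t=47s outcome=F: state=CLOSED
  event#19 t=48s outcome=S: state=CLOSED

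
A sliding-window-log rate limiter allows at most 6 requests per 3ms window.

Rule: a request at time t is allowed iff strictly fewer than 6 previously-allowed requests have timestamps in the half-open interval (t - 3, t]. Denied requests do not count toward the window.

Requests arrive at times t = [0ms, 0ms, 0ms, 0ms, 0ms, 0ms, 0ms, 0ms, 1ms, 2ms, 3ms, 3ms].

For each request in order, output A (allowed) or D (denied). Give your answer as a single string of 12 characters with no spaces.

Tracking allowed requests in the window:
  req#1 t=0ms: ALLOW
  req#2 t=0ms: ALLOW
  req#3 t=0ms: ALLOW
  req#4 t=0ms: ALLOW
  req#5 t=0ms: ALLOW
  req#6 t=0ms: ALLOW
  req#7 t=0ms: DENY
  req#8 t=0ms: DENY
  req#9 t=1ms: DENY
  req#10 t=2ms: DENY
  req#11 t=3ms: ALLOW
  req#12 t=3ms: ALLOW

Answer: AAAAAADDDDAA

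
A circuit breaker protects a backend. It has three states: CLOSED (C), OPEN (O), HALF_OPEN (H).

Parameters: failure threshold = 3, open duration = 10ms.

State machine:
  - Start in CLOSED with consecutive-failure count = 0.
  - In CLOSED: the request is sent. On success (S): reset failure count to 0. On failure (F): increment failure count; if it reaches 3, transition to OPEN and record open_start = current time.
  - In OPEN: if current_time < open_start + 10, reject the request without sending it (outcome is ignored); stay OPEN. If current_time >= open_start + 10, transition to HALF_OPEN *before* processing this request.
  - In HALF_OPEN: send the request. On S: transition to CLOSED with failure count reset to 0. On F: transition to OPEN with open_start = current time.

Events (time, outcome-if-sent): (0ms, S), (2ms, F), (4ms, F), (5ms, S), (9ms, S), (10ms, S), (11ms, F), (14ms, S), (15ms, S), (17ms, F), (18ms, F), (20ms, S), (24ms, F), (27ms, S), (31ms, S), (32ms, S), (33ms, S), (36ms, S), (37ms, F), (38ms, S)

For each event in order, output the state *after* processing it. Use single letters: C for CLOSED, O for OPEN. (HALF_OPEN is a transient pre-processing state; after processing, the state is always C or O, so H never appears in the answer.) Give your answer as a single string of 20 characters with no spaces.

State after each event:
  event#1 t=0ms outcome=S: state=CLOSED
  event#2 t=2ms outcome=F: state=CLOSED
  event#3 t=4ms outcome=F: state=CLOSED
  event#4 t=5ms outcome=S: state=CLOSED
  event#5 t=9ms outcome=S: state=CLOSED
  event#6 t=10ms outcome=S: state=CLOSED
  event#7 t=11ms outcome=F: state=CLOSED
  event#8 t=14ms outcome=S: state=CLOSED
  event#9 t=15ms outcome=S: state=CLOSED
  event#10 t=17ms outcome=F: state=CLOSED
  event#11 t=18ms outcome=F: state=CLOSED
  event#12 t=20ms outcome=S: state=CLOSED
  event#13 t=24ms outcome=F: state=CLOSED
  event#14 t=27ms outcome=S: state=CLOSED
  event#15 t=31ms outcome=S: state=CLOSED
  event#16 t=32ms outcome=S: state=CLOSED
  event#17 t=33ms outcome=S: state=CLOSED
  event#18 t=36ms outcome=S: state=CLOSED
  event#19 t=37ms outcome=F: state=CLOSED
  event#20 t=38ms outcome=S: state=CLOSED

Answer: CCCCCCCCCCCCCCCCCCCC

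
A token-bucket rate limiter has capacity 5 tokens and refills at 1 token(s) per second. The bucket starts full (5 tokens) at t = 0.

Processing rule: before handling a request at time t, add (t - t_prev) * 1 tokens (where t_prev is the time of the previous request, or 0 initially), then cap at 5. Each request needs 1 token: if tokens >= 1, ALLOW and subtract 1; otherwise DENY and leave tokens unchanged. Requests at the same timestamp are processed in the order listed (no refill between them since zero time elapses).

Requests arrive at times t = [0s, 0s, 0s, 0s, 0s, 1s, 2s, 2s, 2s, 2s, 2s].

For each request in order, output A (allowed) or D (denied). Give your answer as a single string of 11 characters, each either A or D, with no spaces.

Simulating step by step:
  req#1 t=0s: ALLOW
  req#2 t=0s: ALLOW
  req#3 t=0s: ALLOW
  req#4 t=0s: ALLOW
  req#5 t=0s: ALLOW
  req#6 t=1s: ALLOW
  req#7 t=2s: ALLOW
  req#8 t=2s: DENY
  req#9 t=2s: DENY
  req#10 t=2s: DENY
  req#11 t=2s: DENY

Answer: AAAAAAADDDD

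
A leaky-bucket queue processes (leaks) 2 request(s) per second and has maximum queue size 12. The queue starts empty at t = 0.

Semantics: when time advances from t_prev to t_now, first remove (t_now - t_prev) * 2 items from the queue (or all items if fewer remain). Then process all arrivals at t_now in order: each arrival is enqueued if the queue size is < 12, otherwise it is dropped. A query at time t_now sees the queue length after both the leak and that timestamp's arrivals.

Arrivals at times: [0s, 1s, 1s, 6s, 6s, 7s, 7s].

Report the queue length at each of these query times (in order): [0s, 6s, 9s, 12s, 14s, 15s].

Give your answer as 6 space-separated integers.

Queue lengths at query times:
  query t=0s: backlog = 1
  query t=6s: backlog = 2
  query t=9s: backlog = 0
  query t=12s: backlog = 0
  query t=14s: backlog = 0
  query t=15s: backlog = 0

Answer: 1 2 0 0 0 0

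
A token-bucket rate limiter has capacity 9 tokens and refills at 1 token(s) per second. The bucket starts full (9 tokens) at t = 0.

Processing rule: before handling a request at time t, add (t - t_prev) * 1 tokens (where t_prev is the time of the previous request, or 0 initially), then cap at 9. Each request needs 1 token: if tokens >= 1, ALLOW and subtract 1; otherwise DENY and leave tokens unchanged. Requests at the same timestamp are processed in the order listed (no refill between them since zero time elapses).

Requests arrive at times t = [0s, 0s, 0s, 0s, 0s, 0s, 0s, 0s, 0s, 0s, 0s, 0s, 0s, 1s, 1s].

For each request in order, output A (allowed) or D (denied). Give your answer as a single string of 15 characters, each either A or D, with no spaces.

Answer: AAAAAAAAADDDDAD

Derivation:
Simulating step by step:
  req#1 t=0s: ALLOW
  req#2 t=0s: ALLOW
  req#3 t=0s: ALLOW
  req#4 t=0s: ALLOW
  req#5 t=0s: ALLOW
  req#6 t=0s: ALLOW
  req#7 t=0s: ALLOW
  req#8 t=0s: ALLOW
  req#9 t=0s: ALLOW
  req#10 t=0s: DENY
  req#11 t=0s: DENY
  req#12 t=0s: DENY
  req#13 t=0s: DENY
  req#14 t=1s: ALLOW
  req#15 t=1s: DENY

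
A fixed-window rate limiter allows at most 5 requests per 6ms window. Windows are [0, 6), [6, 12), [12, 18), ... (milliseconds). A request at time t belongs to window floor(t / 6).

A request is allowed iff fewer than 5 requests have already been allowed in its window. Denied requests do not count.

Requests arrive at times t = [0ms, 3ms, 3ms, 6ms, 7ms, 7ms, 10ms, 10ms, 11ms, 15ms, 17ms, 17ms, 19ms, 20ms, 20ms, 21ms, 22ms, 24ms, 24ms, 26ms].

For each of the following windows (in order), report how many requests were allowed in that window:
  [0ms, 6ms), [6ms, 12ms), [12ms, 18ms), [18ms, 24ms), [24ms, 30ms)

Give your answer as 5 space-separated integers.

Answer: 3 5 3 5 3

Derivation:
Processing requests:
  req#1 t=0ms (window 0): ALLOW
  req#2 t=3ms (window 0): ALLOW
  req#3 t=3ms (window 0): ALLOW
  req#4 t=6ms (window 1): ALLOW
  req#5 t=7ms (window 1): ALLOW
  req#6 t=7ms (window 1): ALLOW
  req#7 t=10ms (window 1): ALLOW
  req#8 t=10ms (window 1): ALLOW
  req#9 t=11ms (window 1): DENY
  req#10 t=15ms (window 2): ALLOW
  req#11 t=17ms (window 2): ALLOW
  req#12 t=17ms (window 2): ALLOW
  req#13 t=19ms (window 3): ALLOW
  req#14 t=20ms (window 3): ALLOW
  req#15 t=20ms (window 3): ALLOW
  req#16 t=21ms (window 3): ALLOW
  req#17 t=22ms (window 3): ALLOW
  req#18 t=24ms (window 4): ALLOW
  req#19 t=24ms (window 4): ALLOW
  req#20 t=26ms (window 4): ALLOW

Allowed counts by window: 3 5 3 5 3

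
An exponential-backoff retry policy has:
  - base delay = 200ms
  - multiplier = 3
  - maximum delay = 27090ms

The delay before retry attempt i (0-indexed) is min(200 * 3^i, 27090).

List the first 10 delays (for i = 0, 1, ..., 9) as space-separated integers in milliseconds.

Answer: 200 600 1800 5400 16200 27090 27090 27090 27090 27090

Derivation:
Computing each delay:
  i=0: min(200*3^0, 27090) = 200
  i=1: min(200*3^1, 27090) = 600
  i=2: min(200*3^2, 27090) = 1800
  i=3: min(200*3^3, 27090) = 5400
  i=4: min(200*3^4, 27090) = 16200
  i=5: min(200*3^5, 27090) = 27090
  i=6: min(200*3^6, 27090) = 27090
  i=7: min(200*3^7, 27090) = 27090
  i=8: min(200*3^8, 27090) = 27090
  i=9: min(200*3^9, 27090) = 27090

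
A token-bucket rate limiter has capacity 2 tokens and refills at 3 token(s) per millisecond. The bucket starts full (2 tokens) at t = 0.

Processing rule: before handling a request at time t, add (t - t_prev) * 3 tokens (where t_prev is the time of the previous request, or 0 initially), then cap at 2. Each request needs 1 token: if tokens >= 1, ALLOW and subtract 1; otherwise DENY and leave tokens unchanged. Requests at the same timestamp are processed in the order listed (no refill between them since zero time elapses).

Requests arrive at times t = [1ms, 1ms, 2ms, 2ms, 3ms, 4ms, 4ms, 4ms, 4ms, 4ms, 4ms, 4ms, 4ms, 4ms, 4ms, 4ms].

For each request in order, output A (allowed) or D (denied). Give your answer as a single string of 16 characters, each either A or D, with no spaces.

Simulating step by step:
  req#1 t=1ms: ALLOW
  req#2 t=1ms: ALLOW
  req#3 t=2ms: ALLOW
  req#4 t=2ms: ALLOW
  req#5 t=3ms: ALLOW
  req#6 t=4ms: ALLOW
  req#7 t=4ms: ALLOW
  req#8 t=4ms: DENY
  req#9 t=4ms: DENY
  req#10 t=4ms: DENY
  req#11 t=4ms: DENY
  req#12 t=4ms: DENY
  req#13 t=4ms: DENY
  req#14 t=4ms: DENY
  req#15 t=4ms: DENY
  req#16 t=4ms: DENY

Answer: AAAAAAADDDDDDDDD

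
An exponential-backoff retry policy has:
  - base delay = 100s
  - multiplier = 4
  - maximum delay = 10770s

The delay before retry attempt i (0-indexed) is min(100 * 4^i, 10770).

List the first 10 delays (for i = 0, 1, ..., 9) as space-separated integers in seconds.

Computing each delay:
  i=0: min(100*4^0, 10770) = 100
  i=1: min(100*4^1, 10770) = 400
  i=2: min(100*4^2, 10770) = 1600
  i=3: min(100*4^3, 10770) = 6400
  i=4: min(100*4^4, 10770) = 10770
  i=5: min(100*4^5, 10770) = 10770
  i=6: min(100*4^6, 10770) = 10770
  i=7: min(100*4^7, 10770) = 10770
  i=8: min(100*4^8, 10770) = 10770
  i=9: min(100*4^9, 10770) = 10770

Answer: 100 400 1600 6400 10770 10770 10770 10770 10770 10770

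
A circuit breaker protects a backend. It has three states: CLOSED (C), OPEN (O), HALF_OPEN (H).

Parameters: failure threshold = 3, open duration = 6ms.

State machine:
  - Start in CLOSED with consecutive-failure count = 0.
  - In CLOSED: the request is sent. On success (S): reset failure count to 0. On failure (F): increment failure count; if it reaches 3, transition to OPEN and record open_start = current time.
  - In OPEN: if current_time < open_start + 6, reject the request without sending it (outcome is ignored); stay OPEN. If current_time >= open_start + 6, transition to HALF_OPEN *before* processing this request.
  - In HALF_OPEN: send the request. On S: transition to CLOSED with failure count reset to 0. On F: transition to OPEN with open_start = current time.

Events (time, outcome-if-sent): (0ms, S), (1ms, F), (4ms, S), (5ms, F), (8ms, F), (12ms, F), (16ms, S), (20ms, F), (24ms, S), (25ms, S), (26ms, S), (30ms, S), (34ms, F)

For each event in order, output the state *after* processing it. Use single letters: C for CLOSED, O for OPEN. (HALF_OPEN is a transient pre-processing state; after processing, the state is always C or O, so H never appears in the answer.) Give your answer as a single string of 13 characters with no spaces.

State after each event:
  event#1 t=0ms outcome=S: state=CLOSED
  event#2 t=1ms outcome=F: state=CLOSED
  event#3 t=4ms outcome=S: state=CLOSED
  event#4 t=5ms outcome=F: state=CLOSED
  event#5 t=8ms outcome=F: state=CLOSED
  event#6 t=12ms outcome=F: state=OPEN
  event#7 t=16ms outcome=S: state=OPEN
  event#8 t=20ms outcome=F: state=OPEN
  event#9 t=24ms outcome=S: state=OPEN
  event#10 t=25ms outcome=S: state=OPEN
  event#11 t=26ms outcome=S: state=CLOSED
  event#12 t=30ms outcome=S: state=CLOSED
  event#13 t=34ms outcome=F: state=CLOSED

Answer: CCCCCOOOOOCCC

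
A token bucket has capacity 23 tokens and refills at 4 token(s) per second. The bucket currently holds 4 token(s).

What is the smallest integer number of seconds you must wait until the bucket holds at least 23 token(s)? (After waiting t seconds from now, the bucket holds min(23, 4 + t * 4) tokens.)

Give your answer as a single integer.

Answer: 5

Derivation:
Need 4 + t * 4 >= 23, so t >= 19/4.
Smallest integer t = ceil(19/4) = 5.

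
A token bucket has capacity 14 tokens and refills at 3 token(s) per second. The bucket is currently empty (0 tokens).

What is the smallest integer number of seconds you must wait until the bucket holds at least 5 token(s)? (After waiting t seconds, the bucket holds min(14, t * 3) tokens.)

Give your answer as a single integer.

Answer: 2

Derivation:
Need t * 3 >= 5, so t >= 5/3.
Smallest integer t = ceil(5/3) = 2.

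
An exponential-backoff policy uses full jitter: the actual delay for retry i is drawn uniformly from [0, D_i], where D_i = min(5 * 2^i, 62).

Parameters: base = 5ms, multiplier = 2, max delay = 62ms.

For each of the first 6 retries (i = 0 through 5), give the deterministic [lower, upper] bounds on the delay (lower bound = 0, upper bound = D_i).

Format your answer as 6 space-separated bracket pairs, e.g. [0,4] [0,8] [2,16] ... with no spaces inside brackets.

Answer: [0,5] [0,10] [0,20] [0,40] [0,62] [0,62]

Derivation:
Computing bounds per retry:
  i=0: D_i=min(5*2^0,62)=5, bounds=[0,5]
  i=1: D_i=min(5*2^1,62)=10, bounds=[0,10]
  i=2: D_i=min(5*2^2,62)=20, bounds=[0,20]
  i=3: D_i=min(5*2^3,62)=40, bounds=[0,40]
  i=4: D_i=min(5*2^4,62)=62, bounds=[0,62]
  i=5: D_i=min(5*2^5,62)=62, bounds=[0,62]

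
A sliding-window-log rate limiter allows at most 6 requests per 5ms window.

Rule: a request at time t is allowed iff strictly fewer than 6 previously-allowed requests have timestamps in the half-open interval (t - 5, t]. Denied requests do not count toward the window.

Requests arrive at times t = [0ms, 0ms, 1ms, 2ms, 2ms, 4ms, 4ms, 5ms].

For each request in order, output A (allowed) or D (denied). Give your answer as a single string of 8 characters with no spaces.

Tracking allowed requests in the window:
  req#1 t=0ms: ALLOW
  req#2 t=0ms: ALLOW
  req#3 t=1ms: ALLOW
  req#4 t=2ms: ALLOW
  req#5 t=2ms: ALLOW
  req#6 t=4ms: ALLOW
  req#7 t=4ms: DENY
  req#8 t=5ms: ALLOW

Answer: AAAAAADA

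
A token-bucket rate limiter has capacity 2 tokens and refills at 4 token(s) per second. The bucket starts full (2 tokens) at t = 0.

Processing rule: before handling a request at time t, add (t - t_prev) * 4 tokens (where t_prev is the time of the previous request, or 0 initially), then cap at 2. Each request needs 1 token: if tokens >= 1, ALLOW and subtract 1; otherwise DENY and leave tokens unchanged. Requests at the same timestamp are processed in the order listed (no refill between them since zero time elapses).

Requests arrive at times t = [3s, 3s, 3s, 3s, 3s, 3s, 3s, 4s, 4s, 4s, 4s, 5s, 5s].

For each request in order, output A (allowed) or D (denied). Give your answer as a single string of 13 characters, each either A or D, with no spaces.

Answer: AADDDDDAADDAA

Derivation:
Simulating step by step:
  req#1 t=3s: ALLOW
  req#2 t=3s: ALLOW
  req#3 t=3s: DENY
  req#4 t=3s: DENY
  req#5 t=3s: DENY
  req#6 t=3s: DENY
  req#7 t=3s: DENY
  req#8 t=4s: ALLOW
  req#9 t=4s: ALLOW
  req#10 t=4s: DENY
  req#11 t=4s: DENY
  req#12 t=5s: ALLOW
  req#13 t=5s: ALLOW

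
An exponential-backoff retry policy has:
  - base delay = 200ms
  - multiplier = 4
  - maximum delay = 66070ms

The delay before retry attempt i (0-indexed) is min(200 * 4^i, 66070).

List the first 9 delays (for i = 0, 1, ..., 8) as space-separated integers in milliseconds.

Computing each delay:
  i=0: min(200*4^0, 66070) = 200
  i=1: min(200*4^1, 66070) = 800
  i=2: min(200*4^2, 66070) = 3200
  i=3: min(200*4^3, 66070) = 12800
  i=4: min(200*4^4, 66070) = 51200
  i=5: min(200*4^5, 66070) = 66070
  i=6: min(200*4^6, 66070) = 66070
  i=7: min(200*4^7, 66070) = 66070
  i=8: min(200*4^8, 66070) = 66070

Answer: 200 800 3200 12800 51200 66070 66070 66070 66070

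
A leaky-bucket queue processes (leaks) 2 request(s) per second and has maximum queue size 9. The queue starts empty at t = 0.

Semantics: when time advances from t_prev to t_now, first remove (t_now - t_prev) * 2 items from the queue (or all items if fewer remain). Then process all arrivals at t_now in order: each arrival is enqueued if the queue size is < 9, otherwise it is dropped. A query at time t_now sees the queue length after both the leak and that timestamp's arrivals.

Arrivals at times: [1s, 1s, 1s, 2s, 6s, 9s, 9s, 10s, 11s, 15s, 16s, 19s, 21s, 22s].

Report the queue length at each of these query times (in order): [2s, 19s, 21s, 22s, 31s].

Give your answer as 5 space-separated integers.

Queue lengths at query times:
  query t=2s: backlog = 2
  query t=19s: backlog = 1
  query t=21s: backlog = 1
  query t=22s: backlog = 1
  query t=31s: backlog = 0

Answer: 2 1 1 1 0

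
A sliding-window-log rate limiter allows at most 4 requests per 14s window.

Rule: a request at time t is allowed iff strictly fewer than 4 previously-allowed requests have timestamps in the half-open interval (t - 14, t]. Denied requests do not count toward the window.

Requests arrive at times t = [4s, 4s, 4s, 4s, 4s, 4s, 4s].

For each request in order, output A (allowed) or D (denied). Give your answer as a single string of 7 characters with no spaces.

Answer: AAAADDD

Derivation:
Tracking allowed requests in the window:
  req#1 t=4s: ALLOW
  req#2 t=4s: ALLOW
  req#3 t=4s: ALLOW
  req#4 t=4s: ALLOW
  req#5 t=4s: DENY
  req#6 t=4s: DENY
  req#7 t=4s: DENY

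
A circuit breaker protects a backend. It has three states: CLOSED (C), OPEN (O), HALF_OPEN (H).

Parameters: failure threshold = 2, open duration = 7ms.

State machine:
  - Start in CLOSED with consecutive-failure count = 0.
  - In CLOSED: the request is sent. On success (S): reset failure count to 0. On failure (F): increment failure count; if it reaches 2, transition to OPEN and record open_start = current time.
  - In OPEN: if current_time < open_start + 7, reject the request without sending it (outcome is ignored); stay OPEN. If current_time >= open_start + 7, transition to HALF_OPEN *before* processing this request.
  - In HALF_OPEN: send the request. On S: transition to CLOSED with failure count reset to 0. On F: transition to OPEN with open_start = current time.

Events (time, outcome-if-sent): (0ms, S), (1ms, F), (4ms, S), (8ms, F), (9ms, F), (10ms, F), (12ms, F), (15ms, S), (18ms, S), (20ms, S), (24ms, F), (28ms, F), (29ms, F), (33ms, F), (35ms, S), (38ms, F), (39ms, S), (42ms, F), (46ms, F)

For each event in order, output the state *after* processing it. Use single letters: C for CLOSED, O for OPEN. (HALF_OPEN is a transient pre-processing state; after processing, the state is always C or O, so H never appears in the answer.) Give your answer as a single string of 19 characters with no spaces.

State after each event:
  event#1 t=0ms outcome=S: state=CLOSED
  event#2 t=1ms outcome=F: state=CLOSED
  event#3 t=4ms outcome=S: state=CLOSED
  event#4 t=8ms outcome=F: state=CLOSED
  event#5 t=9ms outcome=F: state=OPEN
  event#6 t=10ms outcome=F: state=OPEN
  event#7 t=12ms outcome=F: state=OPEN
  event#8 t=15ms outcome=S: state=OPEN
  event#9 t=18ms outcome=S: state=CLOSED
  event#10 t=20ms outcome=S: state=CLOSED
  event#11 t=24ms outcome=F: state=CLOSED
  event#12 t=28ms outcome=F: state=OPEN
  event#13 t=29ms outcome=F: state=OPEN
  event#14 t=33ms outcome=F: state=OPEN
  event#15 t=35ms outcome=S: state=CLOSED
  event#16 t=38ms outcome=F: state=CLOSED
  event#17 t=39ms outcome=S: state=CLOSED
  event#18 t=42ms outcome=F: state=CLOSED
  event#19 t=46ms outcome=F: state=OPEN

Answer: CCCCOOOOCCCOOOCCCCO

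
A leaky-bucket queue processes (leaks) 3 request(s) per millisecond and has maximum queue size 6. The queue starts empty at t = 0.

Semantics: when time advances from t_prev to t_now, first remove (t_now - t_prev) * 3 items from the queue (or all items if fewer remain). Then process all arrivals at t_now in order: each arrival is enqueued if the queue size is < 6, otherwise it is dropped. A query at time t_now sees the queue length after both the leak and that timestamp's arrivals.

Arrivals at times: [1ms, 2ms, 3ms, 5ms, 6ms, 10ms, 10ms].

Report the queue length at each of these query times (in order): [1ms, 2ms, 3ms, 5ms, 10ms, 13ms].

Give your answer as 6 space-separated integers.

Answer: 1 1 1 1 2 0

Derivation:
Queue lengths at query times:
  query t=1ms: backlog = 1
  query t=2ms: backlog = 1
  query t=3ms: backlog = 1
  query t=5ms: backlog = 1
  query t=10ms: backlog = 2
  query t=13ms: backlog = 0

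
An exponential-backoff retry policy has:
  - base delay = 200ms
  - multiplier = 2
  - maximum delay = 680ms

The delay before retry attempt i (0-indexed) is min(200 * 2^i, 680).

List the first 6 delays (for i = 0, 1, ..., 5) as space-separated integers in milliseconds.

Answer: 200 400 680 680 680 680

Derivation:
Computing each delay:
  i=0: min(200*2^0, 680) = 200
  i=1: min(200*2^1, 680) = 400
  i=2: min(200*2^2, 680) = 680
  i=3: min(200*2^3, 680) = 680
  i=4: min(200*2^4, 680) = 680
  i=5: min(200*2^5, 680) = 680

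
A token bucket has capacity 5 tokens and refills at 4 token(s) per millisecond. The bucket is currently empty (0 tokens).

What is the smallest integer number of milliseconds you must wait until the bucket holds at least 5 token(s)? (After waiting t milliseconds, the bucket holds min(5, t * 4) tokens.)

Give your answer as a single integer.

Answer: 2

Derivation:
Need t * 4 >= 5, so t >= 5/4.
Smallest integer t = ceil(5/4) = 2.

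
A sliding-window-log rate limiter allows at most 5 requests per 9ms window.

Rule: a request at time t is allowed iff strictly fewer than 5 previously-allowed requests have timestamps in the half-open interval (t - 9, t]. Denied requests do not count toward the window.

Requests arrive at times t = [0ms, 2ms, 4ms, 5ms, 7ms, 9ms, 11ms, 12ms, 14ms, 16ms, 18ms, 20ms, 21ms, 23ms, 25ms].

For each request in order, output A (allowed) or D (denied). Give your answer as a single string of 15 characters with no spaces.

Tracking allowed requests in the window:
  req#1 t=0ms: ALLOW
  req#2 t=2ms: ALLOW
  req#3 t=4ms: ALLOW
  req#4 t=5ms: ALLOW
  req#5 t=7ms: ALLOW
  req#6 t=9ms: ALLOW
  req#7 t=11ms: ALLOW
  req#8 t=12ms: DENY
  req#9 t=14ms: ALLOW
  req#10 t=16ms: ALLOW
  req#11 t=18ms: ALLOW
  req#12 t=20ms: ALLOW
  req#13 t=21ms: ALLOW
  req#14 t=23ms: ALLOW
  req#15 t=25ms: ALLOW

Answer: AAAAAAADAAAAAAA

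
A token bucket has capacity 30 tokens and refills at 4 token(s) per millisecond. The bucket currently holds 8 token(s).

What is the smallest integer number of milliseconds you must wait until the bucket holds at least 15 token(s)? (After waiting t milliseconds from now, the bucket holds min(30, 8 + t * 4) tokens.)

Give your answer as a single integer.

Answer: 2

Derivation:
Need 8 + t * 4 >= 15, so t >= 7/4.
Smallest integer t = ceil(7/4) = 2.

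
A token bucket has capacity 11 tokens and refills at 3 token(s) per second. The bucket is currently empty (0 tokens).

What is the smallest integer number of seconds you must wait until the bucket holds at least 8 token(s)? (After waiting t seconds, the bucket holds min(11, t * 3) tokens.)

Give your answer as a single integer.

Need t * 3 >= 8, so t >= 8/3.
Smallest integer t = ceil(8/3) = 3.

Answer: 3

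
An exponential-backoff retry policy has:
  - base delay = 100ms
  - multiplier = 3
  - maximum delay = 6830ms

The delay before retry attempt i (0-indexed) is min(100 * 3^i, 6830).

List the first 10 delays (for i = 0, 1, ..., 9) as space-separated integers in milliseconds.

Computing each delay:
  i=0: min(100*3^0, 6830) = 100
  i=1: min(100*3^1, 6830) = 300
  i=2: min(100*3^2, 6830) = 900
  i=3: min(100*3^3, 6830) = 2700
  i=4: min(100*3^4, 6830) = 6830
  i=5: min(100*3^5, 6830) = 6830
  i=6: min(100*3^6, 6830) = 6830
  i=7: min(100*3^7, 6830) = 6830
  i=8: min(100*3^8, 6830) = 6830
  i=9: min(100*3^9, 6830) = 6830

Answer: 100 300 900 2700 6830 6830 6830 6830 6830 6830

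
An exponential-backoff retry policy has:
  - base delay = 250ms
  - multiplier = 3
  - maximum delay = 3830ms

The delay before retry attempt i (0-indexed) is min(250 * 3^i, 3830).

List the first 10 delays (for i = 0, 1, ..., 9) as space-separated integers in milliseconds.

Computing each delay:
  i=0: min(250*3^0, 3830) = 250
  i=1: min(250*3^1, 3830) = 750
  i=2: min(250*3^2, 3830) = 2250
  i=3: min(250*3^3, 3830) = 3830
  i=4: min(250*3^4, 3830) = 3830
  i=5: min(250*3^5, 3830) = 3830
  i=6: min(250*3^6, 3830) = 3830
  i=7: min(250*3^7, 3830) = 3830
  i=8: min(250*3^8, 3830) = 3830
  i=9: min(250*3^9, 3830) = 3830

Answer: 250 750 2250 3830 3830 3830 3830 3830 3830 3830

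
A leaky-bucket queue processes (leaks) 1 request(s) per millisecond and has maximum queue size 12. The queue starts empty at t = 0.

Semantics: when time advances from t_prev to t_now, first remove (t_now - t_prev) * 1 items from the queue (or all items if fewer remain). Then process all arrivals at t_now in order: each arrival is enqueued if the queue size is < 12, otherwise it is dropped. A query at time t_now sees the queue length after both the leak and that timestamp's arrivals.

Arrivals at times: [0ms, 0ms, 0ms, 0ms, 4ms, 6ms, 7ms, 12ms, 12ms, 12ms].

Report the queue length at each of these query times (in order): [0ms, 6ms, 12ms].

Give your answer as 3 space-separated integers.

Queue lengths at query times:
  query t=0ms: backlog = 4
  query t=6ms: backlog = 1
  query t=12ms: backlog = 3

Answer: 4 1 3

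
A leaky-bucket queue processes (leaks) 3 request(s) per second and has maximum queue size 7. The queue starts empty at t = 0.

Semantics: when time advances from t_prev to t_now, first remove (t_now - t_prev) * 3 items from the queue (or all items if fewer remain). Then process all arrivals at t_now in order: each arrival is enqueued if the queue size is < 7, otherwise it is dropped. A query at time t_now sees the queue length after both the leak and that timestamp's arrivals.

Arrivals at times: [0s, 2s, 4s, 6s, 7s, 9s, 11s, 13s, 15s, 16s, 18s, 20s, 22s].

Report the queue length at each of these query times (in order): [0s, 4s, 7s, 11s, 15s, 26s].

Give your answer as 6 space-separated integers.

Answer: 1 1 1 1 1 0

Derivation:
Queue lengths at query times:
  query t=0s: backlog = 1
  query t=4s: backlog = 1
  query t=7s: backlog = 1
  query t=11s: backlog = 1
  query t=15s: backlog = 1
  query t=26s: backlog = 0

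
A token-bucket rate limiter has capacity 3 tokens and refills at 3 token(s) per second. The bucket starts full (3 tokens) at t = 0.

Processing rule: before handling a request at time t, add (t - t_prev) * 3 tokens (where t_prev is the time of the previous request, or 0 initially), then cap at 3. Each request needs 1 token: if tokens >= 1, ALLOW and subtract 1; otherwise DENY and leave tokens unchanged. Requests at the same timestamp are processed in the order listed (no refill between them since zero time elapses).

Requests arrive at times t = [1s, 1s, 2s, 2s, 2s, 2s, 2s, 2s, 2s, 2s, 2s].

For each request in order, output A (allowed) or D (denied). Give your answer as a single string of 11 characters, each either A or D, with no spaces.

Simulating step by step:
  req#1 t=1s: ALLOW
  req#2 t=1s: ALLOW
  req#3 t=2s: ALLOW
  req#4 t=2s: ALLOW
  req#5 t=2s: ALLOW
  req#6 t=2s: DENY
  req#7 t=2s: DENY
  req#8 t=2s: DENY
  req#9 t=2s: DENY
  req#10 t=2s: DENY
  req#11 t=2s: DENY

Answer: AAAAADDDDDD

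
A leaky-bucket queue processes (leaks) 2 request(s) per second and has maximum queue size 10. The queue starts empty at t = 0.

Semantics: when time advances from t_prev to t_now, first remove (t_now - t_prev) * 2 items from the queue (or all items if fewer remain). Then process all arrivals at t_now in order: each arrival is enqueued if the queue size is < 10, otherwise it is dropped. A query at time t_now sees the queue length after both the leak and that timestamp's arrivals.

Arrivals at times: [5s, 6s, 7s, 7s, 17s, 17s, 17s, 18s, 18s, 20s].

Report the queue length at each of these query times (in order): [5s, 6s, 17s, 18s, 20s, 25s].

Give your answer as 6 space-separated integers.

Answer: 1 1 3 3 1 0

Derivation:
Queue lengths at query times:
  query t=5s: backlog = 1
  query t=6s: backlog = 1
  query t=17s: backlog = 3
  query t=18s: backlog = 3
  query t=20s: backlog = 1
  query t=25s: backlog = 0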